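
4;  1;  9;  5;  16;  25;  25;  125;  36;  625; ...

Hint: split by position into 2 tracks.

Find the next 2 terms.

Taking every 2nd term gives 2 separate tracks.
Track A: 4, 9, 16, 25, 36 (consecutive squares n² from n = 2).
Track B: 1, 5, 25, 125, 625 (powers 5^0, 5^1, 5^2, …).
Position 11 → track A, term 6 = 49.
The 12th slot belongs to track B; its 6th term is 3125.

49, 3125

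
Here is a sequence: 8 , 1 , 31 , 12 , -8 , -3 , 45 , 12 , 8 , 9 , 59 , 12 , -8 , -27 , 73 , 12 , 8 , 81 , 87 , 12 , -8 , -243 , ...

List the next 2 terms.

Split by position mod 4: positions 1, 5, 9, … form one track, and each other residue class forms its own.
Subsequence A: 8, -8, 8, -8, 8, -8. Alternating ±8.
Subsequence B: 1, -3, 9, -27, 81, -243. A geometric progression (common ratio -3).
Subsequence C: 31, 45, 59, 73, 87. Adding 14 each time.
Subsequence D: 12, 12, 12, 12, 12. The constant sequence 12.
Term 23 comes from subsequence C (its 6th entry): 101.
Position 24 → subsequence D, term 6 = 12.

101, 12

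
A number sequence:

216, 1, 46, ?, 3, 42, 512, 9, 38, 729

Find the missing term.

343

Read the sequence 3 terms at a time; column i is its own pattern.
Track A = 216, ?, 512, 729: perfect cubes starting at 6³.
Track B = 1, 3, 9: geometric, ×3 each step.
Track C = 46, 42, 38: subtracting 4 each time.
Track A's pattern makes the blank 343.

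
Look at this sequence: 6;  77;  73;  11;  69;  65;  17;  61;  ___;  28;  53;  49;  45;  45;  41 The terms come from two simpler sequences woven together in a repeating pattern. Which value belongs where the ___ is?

57

Reading positions in blocks of 3 reveals the pattern ABB — 2 tracks woven together.
Track A: 6, 11, 17, 28, 45 (each term equals the sum of the previous two).
Track B: 77, 73, 69, 65, 61, ?, 53, 49, 45, 41 (arithmetic with common difference −4).
So the missing entry in track B is 57.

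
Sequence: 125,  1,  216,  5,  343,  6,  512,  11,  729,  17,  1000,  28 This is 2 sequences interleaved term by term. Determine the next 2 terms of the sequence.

1331, 45

Taking every 2nd term gives 2 separate tracks.
Track A is 125, 216, 343, 512, 729, 1000, which is perfect cubes starting at 5³.
Track B is 1, 5, 6, 11, 17, 28, which is Fibonacci-style (each term is the sum of the two before it).
The 13th slot belongs to track A; its 7th term is 1331.
Term 14 comes from track B (its 7th entry): 45.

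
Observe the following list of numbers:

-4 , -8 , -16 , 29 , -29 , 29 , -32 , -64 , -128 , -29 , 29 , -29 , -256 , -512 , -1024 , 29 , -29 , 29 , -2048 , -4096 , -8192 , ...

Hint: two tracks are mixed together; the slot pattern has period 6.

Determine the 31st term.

-131072

Reading positions in blocks of 6 reveals the pattern AAABBB — 2 tracks woven together.
Track A is -4, -8, -16, -32, -64, -128, -256, -512, -1024, -2048, -4096, -8192, which is multiplying by 2 each time.
Track B is 29, -29, 29, -29, 29, -29, 29, -29, 29, which is alternating ±29.
The 31st slot belongs to track A; its 16th term is -131072.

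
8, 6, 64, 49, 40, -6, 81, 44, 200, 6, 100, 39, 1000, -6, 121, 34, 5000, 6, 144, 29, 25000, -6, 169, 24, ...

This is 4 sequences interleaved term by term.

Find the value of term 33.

3125000

The terms cycle through 4 interleaved subsequences.
Track A: 8, 40, 200, 1000, 5000, 25000 — multiplying by 5 each time.
Track B: 6, -6, 6, -6, 6, -6 — the oscillation 6·(−1)^(n+1).
Track C: 64, 81, 100, 121, 144, 169 — the squares 8², 9², 10², ….
Track D: 49, 44, 39, 34, 29, 24 — arithmetic with common difference −5.
Term 33 comes from track A (its 9th entry): 3125000.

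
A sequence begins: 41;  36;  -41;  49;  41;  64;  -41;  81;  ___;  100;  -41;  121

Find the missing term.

Split by position mod 2 into 2 tracks.
Subsequence A is 41, -41, 41, -41, ?, -41, which is alternating ±41.
Subsequence B is 36, 49, 64, 81, 100, 121, which is consecutive squares n² from n = 6.
The gap is subsequence A's term 5; the rule gives 41.

41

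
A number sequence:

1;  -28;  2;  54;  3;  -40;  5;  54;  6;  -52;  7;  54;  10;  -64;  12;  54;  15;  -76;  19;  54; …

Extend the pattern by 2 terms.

21, -88

The terms cycle through 4 interleaved subsequences.
Track A = 1, 3, 6, 10, 15: triangular numbers starting at T_1.
Track B = -28, -40, -52, -64, -76: subtracting 12 each time.
Track C = 2, 5, 7, 12, 19: a Fibonacci-like recurrence a_n = a_{n-1} + a_{n-2}.
Track D = 54, 54, 54, 54, 54: always 54.
Position 21 → track A, term 6 = 21.
Position 22 falls in track B as its term 6, giving -88.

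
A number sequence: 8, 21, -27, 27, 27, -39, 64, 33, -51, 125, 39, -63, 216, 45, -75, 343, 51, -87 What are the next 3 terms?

Split by position mod 3 into 3 tracks.
Track A: 8, 27, 64, 125, 216, 343 — perfect cubes starting at 2³.
Track B: 21, 27, 33, 39, 45, 51 — arithmetic with common difference +6.
Track C: -27, -39, -51, -63, -75, -87 — arithmetic with common difference −12.
The 19th slot belongs to track A; its 7th term is 512.
Position 20 falls in track B as its term 7, giving 57.
Position 21 falls in track C as its term 7, giving -99.

512, 57, -99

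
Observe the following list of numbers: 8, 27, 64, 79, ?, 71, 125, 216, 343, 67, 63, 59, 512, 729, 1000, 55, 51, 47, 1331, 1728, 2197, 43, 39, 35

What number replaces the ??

The slot pattern repeats as AAABBB (period 6), so there are 2 interleaved tracks.
Track A: 8, 27, 64, 125, 216, 343, 512, 729, 1000, 1331, 1728, 2197 (the cubes 2³, 3³, 4³, …).
Track B: 79, ?, 71, 67, 63, 59, 55, 51, 47, 43, 39, 35 (arithmetic with common difference −4).
Filling track B at index 2 by its rule yields 75.

75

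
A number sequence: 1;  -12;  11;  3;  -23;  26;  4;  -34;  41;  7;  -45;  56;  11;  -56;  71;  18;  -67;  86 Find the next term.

The terms cycle through 3 interleaved subsequences.
Track A is 1, 3, 4, 7, 11, 18, which is Fibonacci-style (each term is the sum of the two before it).
Track B is -12, -23, -34, -45, -56, -67, which is subtracting 11 each time.
Track C is 11, 26, 41, 56, 71, 86, which is adding 15 each time.
The 19th slot belongs to track A; its 7th term is 29.

29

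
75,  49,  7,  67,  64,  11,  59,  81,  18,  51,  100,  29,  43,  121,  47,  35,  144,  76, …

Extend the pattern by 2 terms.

27, 169

The terms cycle through 3 interleaved subsequences.
Subsequence A is 75, 67, 59, 51, 43, 35, which is arithmetic, step −8.
Subsequence B is 49, 64, 81, 100, 121, 144, which is perfect squares starting at 7².
Subsequence C is 7, 11, 18, 29, 47, 76, which is a Fibonacci-like recurrence a_n = a_{n-1} + a_{n-2}.
Term 19 comes from subsequence A (its 7th entry): 27.
The 20th slot belongs to subsequence B; its 7th term is 169.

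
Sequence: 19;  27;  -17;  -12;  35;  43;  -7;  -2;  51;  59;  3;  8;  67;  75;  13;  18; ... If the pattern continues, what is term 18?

91

The slot pattern repeats as AABB (period 4), so there are 2 interleaved tracks.
Subsequence A: 19, 27, 35, 43, 51, 59, 67, 75 — linear: a_n = 11 + 8·n.
Subsequence B: -17, -12, -7, -2, 3, 8, 13, 18 — arithmetic with common difference +5.
Term 18 comes from subsequence A (its 10th entry): 91.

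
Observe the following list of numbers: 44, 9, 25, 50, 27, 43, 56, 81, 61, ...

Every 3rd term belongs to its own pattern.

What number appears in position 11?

243

Taking every 3rd term gives 3 separate tracks.
Stream A = 44, 50, 56: arithmetic with common difference +6.
Stream B = 9, 27, 81: successive powers of 3.
Stream C = 25, 43, 61: adding 18 each time.
Position 11 falls in stream B as its term 4, giving 243.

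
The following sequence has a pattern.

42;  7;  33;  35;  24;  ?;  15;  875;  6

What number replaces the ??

The terms cycle through 2 interleaved subsequences.
Subsequence A: 42, 33, 24, 15, 6. Arithmetic with common difference −9.
Subsequence B: 7, 35, ?, 875. Multiplying by 5 each time.
So the missing entry in subsequence B is 175.

175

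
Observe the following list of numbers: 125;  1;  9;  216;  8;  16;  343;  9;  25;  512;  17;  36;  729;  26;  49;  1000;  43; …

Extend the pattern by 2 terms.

The terms cycle through 3 interleaved subsequences.
Subsequence A = 125, 216, 343, 512, 729, 1000: the cubes 5³, 6³, 7³, ….
Subsequence B = 1, 8, 9, 17, 26, 43: Fibonacci-style (each term is the sum of the two before it).
Subsequence C = 9, 16, 25, 36, 49: the squares 3², 4², 5², ….
Term 18 comes from subsequence C (its 6th entry): 64.
Position 19 falls in subsequence A as its term 7, giving 1331.

64, 1331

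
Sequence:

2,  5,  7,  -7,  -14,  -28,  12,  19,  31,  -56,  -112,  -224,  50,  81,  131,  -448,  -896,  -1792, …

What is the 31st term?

3804

The slot pattern repeats as AAABBB (period 6), so there are 2 interleaved tracks.
Track A: 2, 5, 7, 12, 19, 31, 50, 81, 131 — each term equals the sum of the previous two.
Track B: -7, -14, -28, -56, -112, -224, -448, -896, -1792 — geometric, ×2 each step.
Position 31 falls in track A as its term 16, giving 3804.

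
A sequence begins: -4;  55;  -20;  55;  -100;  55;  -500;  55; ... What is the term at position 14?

55

Positions 1, 3, 5, … form one subsequence and positions 2, 4, 6, … form another.
Track A: -4, -20, -100, -500 (a geometric progression (common ratio 5)).
Track B: 55, 55, 55, 55 (constant 55).
The 14th slot belongs to track B; its 7th term is 55.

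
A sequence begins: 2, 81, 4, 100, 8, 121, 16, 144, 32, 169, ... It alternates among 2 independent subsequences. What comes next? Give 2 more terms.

Odd-indexed and even-indexed terms follow separate rules.
Subsequence A: 2, 4, 8, 16, 32 — multiplying by 2 each time.
Subsequence B: 81, 100, 121, 144, 169 — the squares 9², 10², 11², ….
The 11th slot belongs to subsequence A; its 6th term is 64.
Position 12 falls in subsequence B as its term 6, giving 196.

64, 196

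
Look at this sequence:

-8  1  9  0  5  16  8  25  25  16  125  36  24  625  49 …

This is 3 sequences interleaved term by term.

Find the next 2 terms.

Split by position mod 3 into 3 tracks.
Track A: -8, 0, 8, 16, 24 (linear: a_n = -16 + 8·n).
Track B: 1, 5, 25, 125, 625 (powers of 5).
Track C: 9, 16, 25, 36, 49 (consecutive squares n² from n = 3).
Term 16 comes from track A (its 6th entry): 32.
The 17th slot belongs to track B; its 6th term is 3125.

32, 3125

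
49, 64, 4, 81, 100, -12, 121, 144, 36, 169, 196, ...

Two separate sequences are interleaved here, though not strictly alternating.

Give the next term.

Positions follow the repeating pattern AAB; grouping by letter gives 2 tracks.
Track A: 49, 64, 81, 100, 121, 144, 169, 196 (perfect squares starting at 7²).
Track B: 4, -12, 36 (geometric, ×-3 each step).
Term 12 comes from track B (its 4th entry): -108.

-108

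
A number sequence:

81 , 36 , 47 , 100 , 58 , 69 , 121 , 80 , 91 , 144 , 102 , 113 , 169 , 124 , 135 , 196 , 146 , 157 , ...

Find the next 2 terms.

The slot pattern repeats as ABB (period 3), so there are 2 interleaved tracks.
Subsequence A: 81, 100, 121, 144, 169, 196 — the squares 9², 10², 11², ….
Subsequence B: 36, 47, 58, 69, 80, 91, 102, 113, 124, 135, 146, 157 — adding 11 each time.
The 19th slot belongs to subsequence A; its 7th term is 225.
Term 20 comes from subsequence B (its 13th entry): 168.

225, 168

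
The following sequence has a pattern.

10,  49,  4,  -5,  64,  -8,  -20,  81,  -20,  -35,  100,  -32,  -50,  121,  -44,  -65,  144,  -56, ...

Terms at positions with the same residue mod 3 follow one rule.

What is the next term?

The terms cycle through 3 interleaved subsequences.
Subsequence A = 10, -5, -20, -35, -50, -65: subtracting 15 each time.
Subsequence B = 49, 64, 81, 100, 121, 144: perfect squares starting at 7².
Subsequence C = 4, -8, -20, -32, -44, -56: arithmetic with common difference −12.
Position 19 falls in subsequence A as its term 7, giving -80.

-80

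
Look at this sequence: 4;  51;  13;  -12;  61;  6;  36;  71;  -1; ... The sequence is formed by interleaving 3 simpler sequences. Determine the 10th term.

Split by position mod 3: positions 1, 4, 7, … form one track, and each other residue class forms its own.
Subsequence A: 4, -12, 36 (geometric, ×-3 each step).
Subsequence B: 51, 61, 71 (arithmetic with common difference +10).
Subsequence C: 13, 6, -1 (subtracting 7 each time).
Position 10 falls in subsequence A as its term 4, giving -108.

-108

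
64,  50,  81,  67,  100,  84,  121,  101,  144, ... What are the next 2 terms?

118, 169

Taking every 2nd term gives 2 separate tracks.
Stream A: 64, 81, 100, 121, 144 (the squares 8², 9², 10², …).
Stream B: 50, 67, 84, 101 (arithmetic with common difference +17).
The 10th slot belongs to stream B; its 5th term is 118.
Position 11 falls in stream A as its term 6, giving 169.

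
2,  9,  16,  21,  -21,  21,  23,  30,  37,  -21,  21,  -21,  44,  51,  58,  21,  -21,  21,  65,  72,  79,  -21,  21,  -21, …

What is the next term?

Positions follow the repeating pattern AAABBB; grouping by letter gives 2 tracks.
Track A: 2, 9, 16, 23, 30, 37, 44, 51, 58, 65, 72, 79. Arithmetic with common difference +7.
Track B: 21, -21, 21, -21, 21, -21, 21, -21, 21, -21, 21, -21. The oscillation 21·(−1)^(n+1).
Term 25 comes from track A (its 13th entry): 86.

86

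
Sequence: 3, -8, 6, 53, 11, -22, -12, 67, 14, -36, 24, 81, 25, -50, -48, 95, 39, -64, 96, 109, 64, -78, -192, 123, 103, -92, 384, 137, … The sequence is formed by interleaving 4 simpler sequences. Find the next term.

Split by position mod 4 into 4 tracks.
Subsequence A is 3, 11, 14, 25, 39, 64, 103, which is a Fibonacci-like recurrence a_n = a_{n-1} + a_{n-2}.
Subsequence B is -8, -22, -36, -50, -64, -78, -92, which is arithmetic, step −14.
Subsequence C is 6, -12, 24, -48, 96, -192, 384, which is multiplying by -2 each time.
Subsequence D is 53, 67, 81, 95, 109, 123, 137, which is linear: a_n = 39 + 14·n.
Position 29 falls in subsequence A as its term 8, giving 167.

167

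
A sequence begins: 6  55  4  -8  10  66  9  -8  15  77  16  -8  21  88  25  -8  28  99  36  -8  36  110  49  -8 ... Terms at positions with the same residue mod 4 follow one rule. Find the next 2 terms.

The terms cycle through 4 interleaved subsequences.
Track A: 6, 10, 15, 21, 28, 36. Triangular numbers starting at T_3.
Track B: 55, 66, 77, 88, 99, 110. Linear: a_n = 44 + 11·n.
Track C: 4, 9, 16, 25, 36, 49. The squares 2², 3², 4², ….
Track D: -8, -8, -8, -8, -8, -8. The constant sequence -8.
Position 25 → track A, term 7 = 45.
Term 26 comes from track B (its 7th entry): 121.

45, 121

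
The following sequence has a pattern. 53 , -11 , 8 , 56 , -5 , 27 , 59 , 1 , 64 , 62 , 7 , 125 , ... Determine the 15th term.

216

Split by position mod 3 into 3 tracks.
Track A = 53, 56, 59, 62: arithmetic with common difference +3.
Track B = -11, -5, 1, 7: adding 6 each time.
Track C = 8, 27, 64, 125: the cubes 2³, 3³, 4³, ….
The 15th slot belongs to track C; its 5th term is 216.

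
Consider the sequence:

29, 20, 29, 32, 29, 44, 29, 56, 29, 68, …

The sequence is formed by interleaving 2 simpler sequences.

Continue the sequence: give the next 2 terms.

Positions 1, 3, 5, … form one subsequence and positions 2, 4, 6, … form another.
Stream A is 29, 29, 29, 29, 29, which is always 29.
Stream B is 20, 32, 44, 56, 68, which is adding 12 each time.
Position 11 falls in stream A as its term 6, giving 29.
The 12th slot belongs to stream B; its 6th term is 80.

29, 80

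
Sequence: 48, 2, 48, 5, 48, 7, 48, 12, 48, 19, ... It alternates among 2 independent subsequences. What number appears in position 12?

Positions 1, 3, 5, … form one subsequence and positions 2, 4, 6, … form another.
Track A: 48, 48, 48, 48, 48 — constant 48.
Track B: 2, 5, 7, 12, 19 — Fibonacci-style (each term is the sum of the two before it).
The 12th slot belongs to track B; its 6th term is 31.

31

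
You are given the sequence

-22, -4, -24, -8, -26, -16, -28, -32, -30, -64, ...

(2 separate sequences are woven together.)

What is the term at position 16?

The terms cycle through 2 interleaved subsequences.
Subsequence A: -22, -24, -26, -28, -30. Arithmetic with common difference −2.
Subsequence B: -4, -8, -16, -32, -64. Geometric with ratio 2.
The 16th slot belongs to subsequence B; its 8th term is -512.

-512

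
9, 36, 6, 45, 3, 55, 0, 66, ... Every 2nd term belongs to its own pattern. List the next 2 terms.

The terms cycle through 2 interleaved subsequences.
Stream A: 9, 6, 3, 0 (subtracting 3 each time).
Stream B: 36, 45, 55, 66 (triangular numbers starting at T_8).
The 9th slot belongs to stream A; its 5th term is -3.
Term 10 comes from stream B (its 5th entry): 78.

-3, 78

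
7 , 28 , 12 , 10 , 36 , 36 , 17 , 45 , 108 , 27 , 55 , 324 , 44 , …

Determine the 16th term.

Split by position mod 3 into 3 tracks.
Subsequence A is 7, 10, 17, 27, 44, which is Fibonacci-style (each term is the sum of the two before it).
Subsequence B is 28, 36, 45, 55, which is triangular numbers starting at T_7.
Subsequence C is 12, 36, 108, 324, which is multiplying by 3 each time.
Position 16 falls in subsequence A as its term 6, giving 71.

71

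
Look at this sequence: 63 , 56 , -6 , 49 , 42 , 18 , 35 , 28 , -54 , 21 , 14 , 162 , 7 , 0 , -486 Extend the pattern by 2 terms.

-7, -14

The slot pattern repeats as AAB (period 3), so there are 2 interleaved tracks.
Stream A = 63, 56, 49, 42, 35, 28, 21, 14, 7, 0: arithmetic, step −7.
Stream B = -6, 18, -54, 162, -486: a geometric progression (common ratio -3).
The 16th slot belongs to stream A; its 11th term is -7.
Term 17 comes from stream A (its 12th entry): -14.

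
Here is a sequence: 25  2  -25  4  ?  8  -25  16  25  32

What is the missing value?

Taking every 2nd term gives 2 separate tracks.
Subsequence A: 25, -25, ?, -25, 25 — alternating ±25.
Subsequence B: 2, 4, 8, 16, 32 — powers 2^1, 2^2, 2^3, ….
So the missing entry in subsequence A is 25.

25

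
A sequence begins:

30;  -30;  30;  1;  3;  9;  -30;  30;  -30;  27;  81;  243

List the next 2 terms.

Reading positions in blocks of 6 reveals the pattern AAABBB — 2 tracks woven together.
Track A: 30, -30, 30, -30, 30, -30 (the oscillation 30·(−1)^(n+1)).
Track B: 1, 3, 9, 27, 81, 243 (successive powers of 3).
Position 13 → track A, term 7 = 30.
Position 14 → track A, term 8 = -30.

30, -30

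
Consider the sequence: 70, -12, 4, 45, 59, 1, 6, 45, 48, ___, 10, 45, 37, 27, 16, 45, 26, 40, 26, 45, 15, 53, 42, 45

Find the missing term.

14

The terms cycle through 4 interleaved subsequences.
Stream A is 70, 59, 48, 37, 26, 15, which is arithmetic with common difference −11.
Stream B is -12, 1, ?, 27, 40, 53, which is arithmetic with common difference +13.
Stream C is 4, 6, 10, 16, 26, 42, which is Fibonacci-style (each term is the sum of the two before it).
Stream D is 45, 45, 45, 45, 45, 45, which is the constant sequence 45.
Stream B's pattern makes the blank 14.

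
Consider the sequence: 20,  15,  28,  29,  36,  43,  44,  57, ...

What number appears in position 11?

Split by position mod 2 into 2 tracks.
Track A: 20, 28, 36, 44 — arithmetic with common difference +8.
Track B: 15, 29, 43, 57 — adding 14 each time.
Position 11 → track A, term 6 = 60.

60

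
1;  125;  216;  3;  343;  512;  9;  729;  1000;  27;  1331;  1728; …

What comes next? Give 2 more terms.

81, 2197

Reading positions in blocks of 3 reveals the pattern ABB — 2 tracks woven together.
Track A: 1, 3, 9, 27 — powers 3^0, 3^1, 3^2, ….
Track B: 125, 216, 343, 512, 729, 1000, 1331, 1728 — perfect cubes starting at 5³.
The 13th slot belongs to track A; its 5th term is 81.
The 14th slot belongs to track B; its 9th term is 2197.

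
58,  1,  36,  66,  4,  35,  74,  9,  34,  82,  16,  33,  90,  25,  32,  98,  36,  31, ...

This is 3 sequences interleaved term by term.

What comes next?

Read the sequence 3 terms at a time; column i is its own pattern.
Track A: 58, 66, 74, 82, 90, 98. Arithmetic, step +8.
Track B: 1, 4, 9, 16, 25, 36. Consecutive squares n² from n = 1.
Track C: 36, 35, 34, 33, 32, 31. Linear: a_n = 37 − n.
Position 19 → track A, term 7 = 106.

106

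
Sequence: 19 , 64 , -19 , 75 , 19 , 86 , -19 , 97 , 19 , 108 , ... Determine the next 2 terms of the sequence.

Odd-indexed and even-indexed terms follow separate rules.
Stream A is 19, -19, 19, -19, 19, which is the oscillation 19·(−1)^(n+1).
Stream B is 64, 75, 86, 97, 108, which is arithmetic with common difference +11.
Term 11 comes from stream A (its 6th entry): -19.
Position 12 falls in stream B as its term 6, giving 119.

-19, 119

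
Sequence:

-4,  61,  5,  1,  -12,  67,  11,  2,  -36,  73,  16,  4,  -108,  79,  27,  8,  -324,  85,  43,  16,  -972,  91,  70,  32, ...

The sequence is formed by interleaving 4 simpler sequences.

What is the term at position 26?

97

Taking every 4th term gives 4 separate tracks.
Track A = -4, -12, -36, -108, -324, -972: geometric, ×3 each step.
Track B = 61, 67, 73, 79, 85, 91: linear: a_n = 55 + 6·n.
Track C = 5, 11, 16, 27, 43, 70: each term equals the sum of the previous two.
Track D = 1, 2, 4, 8, 16, 32: powers of 2.
The 26th slot belongs to track B; its 7th term is 97.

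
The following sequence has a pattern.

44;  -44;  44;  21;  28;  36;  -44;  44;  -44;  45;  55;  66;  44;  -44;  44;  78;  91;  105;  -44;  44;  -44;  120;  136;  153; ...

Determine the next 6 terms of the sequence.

44, -44, 44, 171, 190, 210

Reading positions in blocks of 6 reveals the pattern AAABBB — 2 tracks woven together.
Track A is 44, -44, 44, -44, 44, -44, 44, -44, 44, -44, 44, -44, which is alternating ±44.
Track B is 21, 28, 36, 45, 55, 66, 78, 91, 105, 120, 136, 153, which is the triangular numbers T_6, T_7, ….
Term 25 comes from track A (its 13th entry): 44.
Position 26 falls in track A as its term 14, giving -44.
Term 27 comes from track A (its 15th entry): 44.
Term 28 comes from track B (its 13th entry): 171.
The 29th slot belongs to track B; its 14th term is 190.
Position 30 falls in track B as its term 15, giving 210.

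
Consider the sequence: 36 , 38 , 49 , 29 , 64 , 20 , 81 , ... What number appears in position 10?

The terms cycle through 2 interleaved subsequences.
Stream A: 36, 49, 64, 81 — consecutive squares n² from n = 6.
Stream B: 38, 29, 20 — arithmetic, step −9.
Term 10 comes from stream B (its 5th entry): 2.

2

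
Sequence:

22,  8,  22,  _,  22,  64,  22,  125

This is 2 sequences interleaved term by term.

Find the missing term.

Split by position mod 2 into 2 tracks.
Track A: 22, 22, 22, 22 (constant 22).
Track B: 8, ?, 64, 125 (perfect cubes starting at 2³).
Track B's pattern makes the blank 27.

27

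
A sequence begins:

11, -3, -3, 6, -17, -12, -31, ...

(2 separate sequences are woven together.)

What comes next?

Odd-indexed and even-indexed terms follow separate rules.
Track A: 11, -3, -17, -31 (arithmetic with common difference −14).
Track B: -3, 6, -12 (a geometric progression (common ratio -2)).
The 8th slot belongs to track B; its 4th term is 24.

24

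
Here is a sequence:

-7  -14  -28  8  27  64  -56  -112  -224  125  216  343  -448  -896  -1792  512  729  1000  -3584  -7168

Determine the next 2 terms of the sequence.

Reading positions in blocks of 6 reveals the pattern AAABBB — 2 tracks woven together.
Track A: -7, -14, -28, -56, -112, -224, -448, -896, -1792, -3584, -7168 (geometric with ratio 2).
Track B: 8, 27, 64, 125, 216, 343, 512, 729, 1000 (consecutive cubes n³ from n = 2).
Term 21 comes from track A (its 12th entry): -14336.
The 22nd slot belongs to track B; its 10th term is 1331.

-14336, 1331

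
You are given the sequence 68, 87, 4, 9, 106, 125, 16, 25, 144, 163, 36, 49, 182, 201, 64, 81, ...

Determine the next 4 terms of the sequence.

The slot pattern repeats as AABB (period 4), so there are 2 interleaved tracks.
Track A: 68, 87, 106, 125, 144, 163, 182, 201 — arithmetic, step +19.
Track B: 4, 9, 16, 25, 36, 49, 64, 81 — perfect squares starting at 2².
The 17th slot belongs to track A; its 9th term is 220.
Term 18 comes from track A (its 10th entry): 239.
Position 19 falls in track B as its term 9, giving 100.
Position 20 → track B, term 10 = 121.

220, 239, 100, 121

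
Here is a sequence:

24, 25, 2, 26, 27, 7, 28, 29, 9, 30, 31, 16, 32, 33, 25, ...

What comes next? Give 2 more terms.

Positions follow the repeating pattern AAB; grouping by letter gives 2 tracks.
Subsequence A: 24, 25, 26, 27, 28, 29, 30, 31, 32, 33. Arithmetic with common difference +1.
Subsequence B: 2, 7, 9, 16, 25. A Fibonacci-like recurrence a_n = a_{n-1} + a_{n-2}.
Position 16 → subsequence A, term 11 = 34.
Position 17 → subsequence A, term 12 = 35.

34, 35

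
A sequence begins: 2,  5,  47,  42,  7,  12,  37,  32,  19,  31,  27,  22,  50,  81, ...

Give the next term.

Reading positions in blocks of 4 reveals the pattern AABB — 2 tracks woven together.
Subsequence A: 2, 5, 7, 12, 19, 31, 50, 81 — each term equals the sum of the previous two.
Subsequence B: 47, 42, 37, 32, 27, 22 — arithmetic with common difference −5.
Term 15 comes from subsequence B (its 7th entry): 17.

17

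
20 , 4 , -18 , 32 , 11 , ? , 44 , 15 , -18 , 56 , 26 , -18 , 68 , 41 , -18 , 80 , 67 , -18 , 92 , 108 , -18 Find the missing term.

-18

The terms cycle through 3 interleaved subsequences.
Subsequence A: 20, 32, 44, 56, 68, 80, 92 — arithmetic, step +12.
Subsequence B: 4, 11, 15, 26, 41, 67, 108 — a Fibonacci-like recurrence a_n = a_{n-1} + a_{n-2}.
Subsequence C: -18, ?, -18, -18, -18, -18, -18 — the constant sequence -18.
Filling subsequence C at index 2 by its rule yields -18.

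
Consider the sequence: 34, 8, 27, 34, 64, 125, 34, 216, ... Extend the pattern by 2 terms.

343, 34

Positions follow the repeating pattern ABB; grouping by letter gives 2 tracks.
Stream A: 34, 34, 34. Always 34.
Stream B: 8, 27, 64, 125, 216. Perfect cubes starting at 2³.
Term 9 comes from stream B (its 6th entry): 343.
Position 10 → stream A, term 4 = 34.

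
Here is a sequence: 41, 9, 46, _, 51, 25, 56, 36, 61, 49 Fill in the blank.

16

Odd-indexed and even-indexed terms follow separate rules.
Track A: 41, 46, 51, 56, 61. Arithmetic with common difference +5.
Track B: 9, ?, 25, 36, 49. Perfect squares starting at 3².
Filling track B at index 2 by its rule yields 16.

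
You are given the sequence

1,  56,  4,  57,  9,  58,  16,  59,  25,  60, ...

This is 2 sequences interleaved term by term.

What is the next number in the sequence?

Split by position mod 2 into 2 tracks.
Track A: 1, 4, 9, 16, 25 — the squares 1², 2², 3², ….
Track B: 56, 57, 58, 59, 60 — linear: a_n = 55 + n.
Position 11 falls in track A as its term 6, giving 36.

36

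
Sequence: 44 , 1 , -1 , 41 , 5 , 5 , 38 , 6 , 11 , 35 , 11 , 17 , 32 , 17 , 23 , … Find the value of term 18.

Read the sequence 3 terms at a time; column i is its own pattern.
Subsequence A = 44, 41, 38, 35, 32: subtracting 3 each time.
Subsequence B = 1, 5, 6, 11, 17: Fibonacci-style (each term is the sum of the two before it).
Subsequence C = -1, 5, 11, 17, 23: linear: a_n = -7 + 6·n.
Term 18 comes from subsequence C (its 6th entry): 29.

29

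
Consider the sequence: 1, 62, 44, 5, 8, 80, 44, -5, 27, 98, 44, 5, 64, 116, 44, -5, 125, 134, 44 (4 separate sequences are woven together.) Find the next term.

5

Split by position mod 4: positions 1, 5, 9, … form one track, and each other residue class forms its own.
Stream A is 1, 8, 27, 64, 125, which is the cubes 1³, 2³, 3³, ….
Stream B is 62, 80, 98, 116, 134, which is arithmetic with common difference +18.
Stream C is 44, 44, 44, 44, 44, which is always 44.
Stream D is 5, -5, 5, -5, which is the oscillation 5·(−1)^(n+1).
The 20th slot belongs to stream D; its 5th term is 5.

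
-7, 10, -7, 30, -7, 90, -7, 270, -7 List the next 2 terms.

Split by position mod 2 into 2 tracks.
Stream A: -7, -7, -7, -7, -7. Always -7.
Stream B: 10, 30, 90, 270. A geometric progression (common ratio 3).
The 10th slot belongs to stream B; its 5th term is 810.
The 11th slot belongs to stream A; its 6th term is -7.

810, -7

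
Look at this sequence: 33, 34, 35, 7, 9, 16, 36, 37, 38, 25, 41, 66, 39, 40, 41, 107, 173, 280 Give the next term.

Positions follow the repeating pattern AAABBB; grouping by letter gives 2 tracks.
Track A: 33, 34, 35, 36, 37, 38, 39, 40, 41 — adding 1 each time.
Track B: 7, 9, 16, 25, 41, 66, 107, 173, 280 — each term equals the sum of the previous two.
Position 19 falls in track A as its term 10, giving 42.

42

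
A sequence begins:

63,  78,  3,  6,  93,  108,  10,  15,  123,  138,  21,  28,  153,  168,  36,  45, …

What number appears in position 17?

Positions follow the repeating pattern AABB; grouping by letter gives 2 tracks.
Stream A: 63, 78, 93, 108, 123, 138, 153, 168 (arithmetic, step +15).
Stream B: 3, 6, 10, 15, 21, 28, 36, 45 (triangular numbers starting at T_2).
The 17th slot belongs to stream A; its 9th term is 183.

183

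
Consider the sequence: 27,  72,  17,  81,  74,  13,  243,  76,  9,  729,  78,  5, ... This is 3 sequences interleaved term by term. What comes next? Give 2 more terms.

2187, 80

Split by position mod 3 into 3 tracks.
Subsequence A is 27, 81, 243, 729, which is powers 3^3, 3^4, 3^5, ….
Subsequence B is 72, 74, 76, 78, which is adding 2 each time.
Subsequence C is 17, 13, 9, 5, which is arithmetic, step −4.
Term 13 comes from subsequence A (its 5th entry): 2187.
Position 14 → subsequence B, term 5 = 80.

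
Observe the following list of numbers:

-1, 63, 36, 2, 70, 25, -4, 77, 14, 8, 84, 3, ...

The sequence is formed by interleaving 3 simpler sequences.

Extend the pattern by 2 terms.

-16, 91

Split by position mod 3: positions 1, 4, 7, … form one track, and each other residue class forms its own.
Subsequence A is -1, 2, -4, 8, which is geometric with ratio -2.
Subsequence B is 63, 70, 77, 84, which is arithmetic, step +7.
Subsequence C is 36, 25, 14, 3, which is arithmetic with common difference −11.
Position 13 → subsequence A, term 5 = -16.
Position 14 falls in subsequence B as its term 5, giving 91.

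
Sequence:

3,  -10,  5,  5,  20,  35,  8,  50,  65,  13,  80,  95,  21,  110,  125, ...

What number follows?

Reading positions in blocks of 3 reveals the pattern ABB — 2 tracks woven together.
Subsequence A: 3, 5, 8, 13, 21 — each term equals the sum of the previous two.
Subsequence B: -10, 5, 20, 35, 50, 65, 80, 95, 110, 125 — arithmetic, step +15.
Position 16 falls in subsequence A as its term 6, giving 34.

34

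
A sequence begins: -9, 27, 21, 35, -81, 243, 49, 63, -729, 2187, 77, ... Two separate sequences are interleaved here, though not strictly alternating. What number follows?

91

Reading positions in blocks of 4 reveals the pattern AABB — 2 tracks woven together.
Stream A: -9, 27, -81, 243, -729, 2187. Geometric, ×-3 each step.
Stream B: 21, 35, 49, 63, 77. Arithmetic with common difference +14.
Term 12 comes from stream B (its 6th entry): 91.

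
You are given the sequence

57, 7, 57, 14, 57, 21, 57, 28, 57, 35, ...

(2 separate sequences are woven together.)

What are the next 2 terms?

Split by position mod 2 into 2 tracks.
Track A: 57, 57, 57, 57, 57 — the constant sequence 57.
Track B: 7, 14, 21, 28, 35 — arithmetic, step +7.
The 11th slot belongs to track A; its 6th term is 57.
Position 12 → track B, term 6 = 42.

57, 42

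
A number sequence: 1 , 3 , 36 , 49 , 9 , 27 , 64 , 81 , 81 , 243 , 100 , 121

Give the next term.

Reading positions in blocks of 4 reveals the pattern AABB — 2 tracks woven together.
Subsequence A: 1, 3, 9, 27, 81, 243 — powers 3^0, 3^1, 3^2, ….
Subsequence B: 36, 49, 64, 81, 100, 121 — consecutive squares n² from n = 6.
Position 13 → subsequence A, term 7 = 729.

729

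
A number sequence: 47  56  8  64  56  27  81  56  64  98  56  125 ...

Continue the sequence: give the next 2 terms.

115, 56

Split by position mod 3: positions 1, 4, 7, … form one track, and each other residue class forms its own.
Track A: 47, 64, 81, 98 (adding 17 each time).
Track B: 56, 56, 56, 56 (constant 56).
Track C: 8, 27, 64, 125 (the cubes 2³, 3³, 4³, …).
The 13th slot belongs to track A; its 5th term is 115.
The 14th slot belongs to track B; its 5th term is 56.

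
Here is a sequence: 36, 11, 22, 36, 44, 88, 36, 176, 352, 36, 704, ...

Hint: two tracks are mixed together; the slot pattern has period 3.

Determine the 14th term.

The slot pattern repeats as ABB (period 3), so there are 2 interleaved tracks.
Track A is 36, 36, 36, 36, which is always 36.
Track B is 11, 22, 44, 88, 176, 352, 704, which is geometric, ×2 each step.
Position 14 falls in track B as its term 9, giving 2816.

2816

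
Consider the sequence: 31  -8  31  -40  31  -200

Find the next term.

31

Odd-indexed and even-indexed terms follow separate rules.
Track A is 31, 31, 31, which is always 31.
Track B is -8, -40, -200, which is multiplying by 5 each time.
Position 7 falls in track A as its term 4, giving 31.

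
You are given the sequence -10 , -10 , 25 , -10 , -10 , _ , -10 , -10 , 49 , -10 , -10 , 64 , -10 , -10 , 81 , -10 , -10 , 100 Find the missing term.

Positions follow the repeating pattern AAB; grouping by letter gives 2 tracks.
Track A = -10, -10, -10, -10, -10, -10, -10, -10, -10, -10, -10, -10: always -10.
Track B = 25, ?, 49, 64, 81, 100: the squares 5², 6², 7², ….
Filling track B at index 2 by its rule yields 36.

36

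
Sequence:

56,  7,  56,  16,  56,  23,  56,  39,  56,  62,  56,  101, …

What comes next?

Taking every 2nd term gives 2 separate tracks.
Track A is 56, 56, 56, 56, 56, 56, which is constant 56.
Track B is 7, 16, 23, 39, 62, 101, which is a Fibonacci-like recurrence a_n = a_{n-1} + a_{n-2}.
Position 13 → track A, term 7 = 56.

56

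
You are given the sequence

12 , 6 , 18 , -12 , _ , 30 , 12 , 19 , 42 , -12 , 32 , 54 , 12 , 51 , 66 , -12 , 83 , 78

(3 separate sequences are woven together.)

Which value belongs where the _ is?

The terms cycle through 3 interleaved subsequences.
Track A: 12, -12, 12, -12, 12, -12 — alternating ±12.
Track B: 6, ?, 19, 32, 51, 83 — a Fibonacci-like recurrence a_n = a_{n-1} + a_{n-2}.
Track C: 18, 30, 42, 54, 66, 78 — linear: a_n = 6 + 12·n.
The gap is track B's term 2; the rule gives 13.

13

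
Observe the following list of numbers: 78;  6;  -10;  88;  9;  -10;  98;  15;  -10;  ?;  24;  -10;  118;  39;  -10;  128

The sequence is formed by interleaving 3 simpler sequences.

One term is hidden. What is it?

Taking every 3rd term gives 3 separate tracks.
Stream A: 78, 88, 98, ?, 118, 128 (arithmetic, step +10).
Stream B: 6, 9, 15, 24, 39 (each term equals the sum of the previous two).
Stream C: -10, -10, -10, -10, -10 (constant -10).
Filling stream A at index 4 by its rule yields 108.

108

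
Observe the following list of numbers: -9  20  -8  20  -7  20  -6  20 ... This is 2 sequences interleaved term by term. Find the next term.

-5

Taking every 2nd term gives 2 separate tracks.
Subsequence A: -9, -8, -7, -6 — arithmetic with common difference +1.
Subsequence B: 20, 20, 20, 20 — constant 20.
Term 9 comes from subsequence A (its 5th entry): -5.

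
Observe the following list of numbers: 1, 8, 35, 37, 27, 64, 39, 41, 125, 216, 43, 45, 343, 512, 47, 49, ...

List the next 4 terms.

The slot pattern repeats as AABB (period 4), so there are 2 interleaved tracks.
Track A is 1, 8, 27, 64, 125, 216, 343, 512, which is perfect cubes starting at 1³.
Track B is 35, 37, 39, 41, 43, 45, 47, 49, which is linear: a_n = 33 + 2·n.
The 17th slot belongs to track A; its 9th term is 729.
Position 18 falls in track A as its term 10, giving 1000.
Position 19 falls in track B as its term 9, giving 51.
Position 20 → track B, term 10 = 53.

729, 1000, 51, 53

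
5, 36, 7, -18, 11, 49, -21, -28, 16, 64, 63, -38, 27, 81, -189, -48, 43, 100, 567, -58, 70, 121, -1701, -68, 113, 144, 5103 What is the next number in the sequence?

Taking every 4th term gives 4 separate tracks.
Track A is 5, 11, 16, 27, 43, 70, 113, which is each term equals the sum of the previous two.
Track B is 36, 49, 64, 81, 100, 121, 144, which is consecutive squares n² from n = 6.
Track C is 7, -21, 63, -189, 567, -1701, 5103, which is multiplying by -3 each time.
Track D is -18, -28, -38, -48, -58, -68, which is linear: a_n = -8 − 10·n.
Position 28 falls in track D as its term 7, giving -78.

-78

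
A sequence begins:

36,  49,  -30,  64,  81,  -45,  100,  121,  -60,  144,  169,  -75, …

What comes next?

Positions follow the repeating pattern AAB; grouping by letter gives 2 tracks.
Track A: 36, 49, 64, 81, 100, 121, 144, 169 (consecutive squares n² from n = 6).
Track B: -30, -45, -60, -75 (arithmetic, step −15).
Position 13 → track A, term 9 = 196.

196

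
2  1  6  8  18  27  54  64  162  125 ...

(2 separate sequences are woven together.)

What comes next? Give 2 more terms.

486, 216

Odd-indexed and even-indexed terms follow separate rules.
Stream A: 2, 6, 18, 54, 162 — a geometric progression (common ratio 3).
Stream B: 1, 8, 27, 64, 125 — the cubes 1³, 2³, 3³, ….
Term 11 comes from stream A (its 6th entry): 486.
Position 12 falls in stream B as its term 6, giving 216.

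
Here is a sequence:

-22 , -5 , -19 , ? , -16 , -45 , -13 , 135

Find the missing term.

15

Odd-indexed and even-indexed terms follow separate rules.
Track A: -22, -19, -16, -13 — arithmetic, step +3.
Track B: -5, ?, -45, 135 — multiplying by -3 each time.
Track B's pattern makes the blank 15.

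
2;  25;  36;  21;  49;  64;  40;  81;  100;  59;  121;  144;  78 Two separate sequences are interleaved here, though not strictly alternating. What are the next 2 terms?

169, 196

The slot pattern repeats as ABB (period 3), so there are 2 interleaved tracks.
Track A: 2, 21, 40, 59, 78 — arithmetic, step +19.
Track B: 25, 36, 49, 64, 81, 100, 121, 144 — perfect squares starting at 5².
Position 14 → track B, term 9 = 169.
Term 15 comes from track B (its 10th entry): 196.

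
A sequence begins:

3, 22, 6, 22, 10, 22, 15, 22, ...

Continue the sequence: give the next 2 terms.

21, 22

The terms cycle through 2 interleaved subsequences.
Track A: 3, 6, 10, 15. The triangular numbers T_2, T_3, ….
Track B: 22, 22, 22, 22. Always 22.
Term 9 comes from track A (its 5th entry): 21.
Term 10 comes from track B (its 5th entry): 22.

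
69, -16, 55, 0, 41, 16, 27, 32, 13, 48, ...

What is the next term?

-1

Split by position mod 2 into 2 tracks.
Subsequence A: 69, 55, 41, 27, 13 — subtracting 14 each time.
Subsequence B: -16, 0, 16, 32, 48 — arithmetic, step +16.
The 11th slot belongs to subsequence A; its 6th term is -1.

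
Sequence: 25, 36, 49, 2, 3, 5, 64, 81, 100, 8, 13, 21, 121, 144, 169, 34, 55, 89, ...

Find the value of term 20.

Positions follow the repeating pattern AAABBB; grouping by letter gives 2 tracks.
Track A is 25, 36, 49, 64, 81, 100, 121, 144, 169, which is the squares 5², 6², 7², ….
Track B is 2, 3, 5, 8, 13, 21, 34, 55, 89, which is each term equals the sum of the previous two.
The 20th slot belongs to track A; its 11th term is 225.

225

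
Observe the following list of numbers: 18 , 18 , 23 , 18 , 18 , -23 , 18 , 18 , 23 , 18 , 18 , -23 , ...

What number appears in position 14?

The slot pattern repeats as AAB (period 3), so there are 2 interleaved tracks.
Subsequence A: 18, 18, 18, 18, 18, 18, 18, 18 (always 18).
Subsequence B: 23, -23, 23, -23 (alternating ±23).
Position 14 falls in subsequence A as its term 10, giving 18.

18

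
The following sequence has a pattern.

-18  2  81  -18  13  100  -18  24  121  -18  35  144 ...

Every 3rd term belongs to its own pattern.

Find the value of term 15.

Split by position mod 3: positions 1, 4, 7, … form one track, and each other residue class forms its own.
Subsequence A: -18, -18, -18, -18 — always -18.
Subsequence B: 2, 13, 24, 35 — arithmetic with common difference +11.
Subsequence C: 81, 100, 121, 144 — consecutive squares n² from n = 9.
Position 15 falls in subsequence C as its term 5, giving 169.

169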